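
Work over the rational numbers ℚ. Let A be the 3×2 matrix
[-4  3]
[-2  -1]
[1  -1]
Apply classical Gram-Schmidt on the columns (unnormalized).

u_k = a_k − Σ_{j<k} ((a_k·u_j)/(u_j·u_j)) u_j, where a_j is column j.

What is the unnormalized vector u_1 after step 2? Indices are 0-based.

Step 1: u_0 = a_0 = (-4, -2, 1).
Step 2: u_1 = a_1 − (-11/21)·u_0 = (19/21, -43/21, -10/21).

u_1 = (19/21, -43/21, -10/21)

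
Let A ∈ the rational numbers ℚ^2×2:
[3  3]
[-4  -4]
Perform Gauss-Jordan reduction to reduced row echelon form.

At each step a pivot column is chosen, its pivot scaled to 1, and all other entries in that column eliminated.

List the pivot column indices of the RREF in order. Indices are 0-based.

step 1: normalize row 0 (÷3) = (1, 1)
  row 1: subtract -4×row0 = (0, 0)
skip col 1 (zero from row 1)

pivot columns: 0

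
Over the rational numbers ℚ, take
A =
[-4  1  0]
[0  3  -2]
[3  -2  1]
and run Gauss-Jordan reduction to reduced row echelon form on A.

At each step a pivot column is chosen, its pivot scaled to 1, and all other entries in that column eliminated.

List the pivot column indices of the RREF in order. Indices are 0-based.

pivot columns: 0, 1, 2

pivot(0,0)=-4: scale R0 → (1, -1/4, 0)
  clear (2,0): R2 −= (3)R0 → (0, -5/4, 1)
pivot(1,1)=3: scale R1 → (0, 1, -2/3)
  clear (0,1): R0 −= (-1/4)R1 → (1, 0, -1/6)
  clear (2,1): R2 −= (-5/4)R1 → (0, 0, 1/6)
pivot(2,2)=1/6: scale R2 → (0, 0, 1)
  clear (0,2): R0 −= (-1/6)R2 → (1, 0, 0)
  clear (1,2): R1 −= (-2/3)R2 → (0, 1, 0)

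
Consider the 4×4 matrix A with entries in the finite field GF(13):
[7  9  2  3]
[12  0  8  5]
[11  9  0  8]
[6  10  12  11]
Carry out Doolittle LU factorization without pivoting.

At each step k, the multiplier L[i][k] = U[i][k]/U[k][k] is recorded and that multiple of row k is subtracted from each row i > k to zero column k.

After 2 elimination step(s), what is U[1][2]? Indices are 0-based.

Step 1: pivot at (0,0) is 7.
  row1 ← row1 − (11)·row0  ⇒  L[1][0]=11, U row1=(0, 5, 12, 11)
  row2 ← row2 − (9)·row0  ⇒  L[2][0]=9, U row2=(0, 6, 8, 7)
  row3 ← row3 − (12)·row0  ⇒  L[3][0]=12, U row3=(0, 6, 1, 1)
Step 2: pivot at (1,1) is 5.
  row2 ← row2 − (9)·row1  ⇒  L[2][1]=9, U row2=(0, 0, 4, 12)
  row3 ← row3 − (9)·row1  ⇒  L[3][1]=9, U row3=(0, 0, 10, 6)

U[1][2] = 12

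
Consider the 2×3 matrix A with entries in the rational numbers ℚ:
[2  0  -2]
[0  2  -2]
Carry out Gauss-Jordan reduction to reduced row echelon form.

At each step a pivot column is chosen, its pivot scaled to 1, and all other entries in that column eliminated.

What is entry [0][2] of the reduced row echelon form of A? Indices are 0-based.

pivot(0,0)=2: scale R0 → (1, 0, -1)
pivot(1,1)=2: scale R1 → (0, 1, -1)

M[0][2] = -1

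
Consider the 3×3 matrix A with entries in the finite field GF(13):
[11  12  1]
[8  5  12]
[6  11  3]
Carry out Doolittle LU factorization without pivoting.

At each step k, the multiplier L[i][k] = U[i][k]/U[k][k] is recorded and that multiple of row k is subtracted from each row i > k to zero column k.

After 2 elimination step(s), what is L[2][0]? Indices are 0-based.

L[2][0] = 10

k=0: U[0][0]=11
  eliminate (1,0): mult=9, new row 1: (0, 1, 3); set L[1][0]=9
  eliminate (2,0): mult=10, new row 2: (0, 8, 6); set L[2][0]=10
k=1: U[1][1]=1
  eliminate (2,1): mult=8, new row 2: (0, 0, 8); set L[2][1]=8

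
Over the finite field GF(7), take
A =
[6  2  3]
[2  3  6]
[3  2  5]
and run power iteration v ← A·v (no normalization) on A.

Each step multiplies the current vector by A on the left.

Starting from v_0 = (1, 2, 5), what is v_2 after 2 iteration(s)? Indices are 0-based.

v_2 = (0, 6, 3)

v_0 = (1, 2, 5).
v_1 = A·v_0 = (4, 3, 4).
v_2 = A·v_1 = (0, 6, 3).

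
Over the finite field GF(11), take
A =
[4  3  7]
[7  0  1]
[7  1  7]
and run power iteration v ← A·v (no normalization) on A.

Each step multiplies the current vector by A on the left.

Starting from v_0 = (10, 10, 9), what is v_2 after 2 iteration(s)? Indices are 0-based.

v_0 = (10, 10, 9).
v_1 = A·v_0 = (1, 2, 0).
v_2 = A·v_1 = (10, 7, 9).

v_2 = (10, 7, 9)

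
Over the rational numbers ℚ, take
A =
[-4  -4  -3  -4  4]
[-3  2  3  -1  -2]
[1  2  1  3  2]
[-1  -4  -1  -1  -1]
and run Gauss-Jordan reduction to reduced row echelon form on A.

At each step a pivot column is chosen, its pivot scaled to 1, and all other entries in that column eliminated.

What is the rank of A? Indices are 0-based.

pivot(0,0)=-4: scale R0 → (1, 1, 3/4, 1, -1)
  clear (1,0): R1 −= (-3)R0 → (0, 5, 21/4, 2, -5)
  clear (2,0): R2 −= (1)R0 → (0, 1, 1/4, 2, 3)
  clear (3,0): R3 −= (-1)R0 → (0, -3, -1/4, 0, -2)
pivot(1,1)=5: scale R1 → (0, 1, 21/20, 2/5, -1)
  clear (0,1): R0 −= (1)R1 → (1, 0, -3/10, 3/5, 0)
  clear (2,1): R2 −= (1)R1 → (0, 0, -4/5, 8/5, 4)
  clear (3,1): R3 −= (-3)R1 → (0, 0, 29/10, 6/5, -5)
pivot(2,2)=-4/5: scale R2 → (0, 0, 1, -2, -5)
  clear (0,2): R0 −= (-3/10)R2 → (1, 0, 0, 0, -3/2)
  clear (1,2): R1 −= (21/20)R2 → (0, 1, 0, 5/2, 17/4)
  clear (3,2): R3 −= (29/10)R2 → (0, 0, 0, 7, 19/2)
pivot(3,3)=7: scale R3 → (0, 0, 0, 1, 19/14)
  clear (1,3): R1 −= (5/2)R3 → (0, 1, 0, 0, 6/7)
  clear (2,3): R2 −= (-2)R3 → (0, 0, 1, 0, -16/7)

rank = 4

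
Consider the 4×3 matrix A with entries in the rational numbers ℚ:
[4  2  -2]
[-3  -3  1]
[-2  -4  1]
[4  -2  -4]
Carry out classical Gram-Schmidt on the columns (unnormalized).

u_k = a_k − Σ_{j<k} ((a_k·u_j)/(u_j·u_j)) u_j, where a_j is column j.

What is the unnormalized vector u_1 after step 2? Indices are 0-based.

u_1 = (22/45, -28/15, -146/45, -158/45)

Step 1: u_0 = a_0 = (4, -3, -2, 4).
Step 2: u_1 = a_1 − (17/45)·u_0 = (22/45, -28/15, -146/45, -158/45).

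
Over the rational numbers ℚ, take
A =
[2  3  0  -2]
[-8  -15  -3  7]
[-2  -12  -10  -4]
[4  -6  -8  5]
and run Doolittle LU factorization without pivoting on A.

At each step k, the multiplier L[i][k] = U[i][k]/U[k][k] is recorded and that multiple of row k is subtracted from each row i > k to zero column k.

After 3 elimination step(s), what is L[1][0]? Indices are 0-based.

[col 0] pivot 2
  R1 -= -4*R0 → (0, -3, -3, -1)  (L[1][0] := -4)
  R2 -= -1*R0 → (0, -9, -10, -6)  (L[2][0] := -1)
  R3 -= 2*R0 → (0, -12, -8, 9)  (L[3][0] := 2)
[col 1] pivot -3
  R2 -= 3*R1 → (0, 0, -1, -3)  (L[2][1] := 3)
  R3 -= 4*R1 → (0, 0, 4, 13)  (L[3][1] := 4)
[col 2] pivot -1
  R3 -= -4*R2 → (0, 0, 0, 1)  (L[3][2] := -4)

L[1][0] = -4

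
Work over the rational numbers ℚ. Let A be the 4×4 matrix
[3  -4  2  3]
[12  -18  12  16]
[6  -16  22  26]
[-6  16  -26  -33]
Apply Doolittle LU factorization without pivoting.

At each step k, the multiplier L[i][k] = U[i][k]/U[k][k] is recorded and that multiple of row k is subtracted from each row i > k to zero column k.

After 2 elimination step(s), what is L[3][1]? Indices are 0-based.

L[3][1] = -4

Step 1: pivot at (0,0) is 3.
  row1 ← row1 − (4)·row0  ⇒  L[1][0]=4, U row1=(0, -2, 4, 4)
  row2 ← row2 − (2)·row0  ⇒  L[2][0]=2, U row2=(0, -8, 18, 20)
  row3 ← row3 − (-2)·row0  ⇒  L[3][0]=-2, U row3=(0, 8, -22, -27)
Step 2: pivot at (1,1) is -2.
  row2 ← row2 − (4)·row1  ⇒  L[2][1]=4, U row2=(0, 0, 2, 4)
  row3 ← row3 − (-4)·row1  ⇒  L[3][1]=-4, U row3=(0, 0, -6, -11)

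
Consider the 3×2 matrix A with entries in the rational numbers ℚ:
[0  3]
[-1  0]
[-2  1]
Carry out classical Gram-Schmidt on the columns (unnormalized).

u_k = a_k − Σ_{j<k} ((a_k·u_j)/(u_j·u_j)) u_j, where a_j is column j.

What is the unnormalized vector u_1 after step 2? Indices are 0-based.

Step 1: u_0 = a_0 = (0, -1, -2).
Step 2: u_1 = a_1 − (-2/5)·u_0 = (3, -2/5, 1/5).

u_1 = (3, -2/5, 1/5)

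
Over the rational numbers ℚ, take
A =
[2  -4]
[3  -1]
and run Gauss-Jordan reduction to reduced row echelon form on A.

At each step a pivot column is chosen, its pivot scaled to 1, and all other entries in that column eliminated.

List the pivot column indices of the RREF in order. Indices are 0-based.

pivot columns: 0, 1

pivot(0,0)=2: scale R0 → (1, -2)
  clear (1,0): R1 −= (3)R0 → (0, 5)
pivot(1,1)=5: scale R1 → (0, 1)
  clear (0,1): R0 −= (-2)R1 → (1, 0)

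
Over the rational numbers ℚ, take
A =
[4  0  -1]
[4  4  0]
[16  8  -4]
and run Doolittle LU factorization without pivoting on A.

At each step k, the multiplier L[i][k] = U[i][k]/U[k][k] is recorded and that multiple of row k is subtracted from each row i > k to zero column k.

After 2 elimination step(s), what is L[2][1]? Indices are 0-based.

L[2][1] = 2

[col 0] pivot 4
  R1 -= 1*R0 → (0, 4, 1)  (L[1][0] := 1)
  R2 -= 4*R0 → (0, 8, 0)  (L[2][0] := 4)
[col 1] pivot 4
  R2 -= 2*R1 → (0, 0, -2)  (L[2][1] := 2)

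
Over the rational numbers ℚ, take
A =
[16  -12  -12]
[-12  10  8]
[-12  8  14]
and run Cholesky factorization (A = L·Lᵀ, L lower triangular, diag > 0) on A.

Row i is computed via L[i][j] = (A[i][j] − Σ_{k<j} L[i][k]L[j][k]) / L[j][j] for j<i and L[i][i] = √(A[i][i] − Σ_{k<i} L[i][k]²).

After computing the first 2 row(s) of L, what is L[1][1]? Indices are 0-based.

L[1][1] = 1

Step 1: L[0][0] = √(16) = 4.
  L[1][0] = (-12) / L[0][0] = -3.
Step 2: L[1][1] = √(1) = 1.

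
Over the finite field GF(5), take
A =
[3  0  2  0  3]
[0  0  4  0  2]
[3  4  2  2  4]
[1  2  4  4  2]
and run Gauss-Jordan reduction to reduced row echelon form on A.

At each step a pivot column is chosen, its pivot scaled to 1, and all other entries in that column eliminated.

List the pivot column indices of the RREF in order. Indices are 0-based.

pivot columns: 0, 1, 2, 3

[1] R0 /= 3  ⇒  (1, 0, 4, 0, 1)
     R2 -= 3·R0  ⇒  (0, 4, 0, 2, 1)
     R3 -= 1·R0  ⇒  (0, 2, 0, 4, 1)
[2] R1 <-> R2
[2] R1 /= 4  ⇒  (0, 1, 0, 3, 4)
     R3 -= 2·R1  ⇒  (0, 0, 0, 3, 3)
[3] R2 /= 4  ⇒  (0, 0, 1, 0, 3)
     R0 -= 4·R2  ⇒  (1, 0, 0, 0, 4)
[4] R3 /= 3  ⇒  (0, 0, 0, 1, 1)
     R1 -= 3·R3  ⇒  (0, 1, 0, 0, 1)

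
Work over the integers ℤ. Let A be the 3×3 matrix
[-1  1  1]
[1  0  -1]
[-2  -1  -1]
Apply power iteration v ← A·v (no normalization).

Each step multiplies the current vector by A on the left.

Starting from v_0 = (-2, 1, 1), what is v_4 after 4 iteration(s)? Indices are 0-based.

v_4 = (17, -15, -17)

v_0 = (-2, 1, 1).
v_1 = A·v_0 = (4, -3, 2).
v_2 = A·v_1 = (-5, 2, -7).
v_3 = A·v_2 = (0, 2, 15).
v_4 = A·v_3 = (17, -15, -17).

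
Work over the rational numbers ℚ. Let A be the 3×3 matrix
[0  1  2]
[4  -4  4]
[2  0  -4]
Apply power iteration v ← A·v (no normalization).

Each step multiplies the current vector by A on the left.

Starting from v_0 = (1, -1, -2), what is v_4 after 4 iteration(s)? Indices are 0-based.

v_0 = (1, -1, -2).
v_1 = A·v_0 = (-5, 0, 10).
v_2 = A·v_1 = (20, 20, -50).
v_3 = A·v_2 = (-80, -200, 240).
v_4 = A·v_3 = (280, 1440, -1120).

v_4 = (280, 1440, -1120)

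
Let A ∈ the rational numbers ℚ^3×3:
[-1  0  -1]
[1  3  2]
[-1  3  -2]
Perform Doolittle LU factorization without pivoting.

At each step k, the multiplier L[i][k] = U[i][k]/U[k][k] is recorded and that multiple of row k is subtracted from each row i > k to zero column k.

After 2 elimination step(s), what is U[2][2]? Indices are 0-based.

U[2][2] = -2

Step 1: pivot at (0,0) is -1.
  row1 ← row1 − (-1)·row0  ⇒  L[1][0]=-1, U row1=(0, 3, 1)
  row2 ← row2 − (1)·row0  ⇒  L[2][0]=1, U row2=(0, 3, -1)
Step 2: pivot at (1,1) is 3.
  row2 ← row2 − (1)·row1  ⇒  L[2][1]=1, U row2=(0, 0, -2)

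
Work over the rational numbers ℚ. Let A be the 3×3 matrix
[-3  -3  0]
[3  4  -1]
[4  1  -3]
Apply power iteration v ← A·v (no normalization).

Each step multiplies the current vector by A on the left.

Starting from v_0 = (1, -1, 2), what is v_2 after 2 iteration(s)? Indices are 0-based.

v_2 = (9, -9, 6)

v_0 = (1, -1, 2).
v_1 = A·v_0 = (0, -3, -3).
v_2 = A·v_1 = (9, -9, 6).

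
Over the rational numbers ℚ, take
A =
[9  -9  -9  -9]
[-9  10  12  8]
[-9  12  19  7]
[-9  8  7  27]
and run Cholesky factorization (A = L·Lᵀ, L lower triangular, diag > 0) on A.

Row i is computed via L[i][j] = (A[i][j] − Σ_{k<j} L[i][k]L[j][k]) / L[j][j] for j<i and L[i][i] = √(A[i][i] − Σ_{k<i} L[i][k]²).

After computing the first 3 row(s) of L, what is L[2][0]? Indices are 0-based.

L[2][0] = -3

Step 1: L[0][0] = √(9) = 3.
  L[1][0] = (-9) / L[0][0] = -3.
Step 2: L[1][1] = √(1) = 1.
  L[2][0] = (-9) / L[0][0] = -3.
  L[2][1] = (3) / L[1][1] = 3.
Step 3: L[2][2] = √(1) = 1.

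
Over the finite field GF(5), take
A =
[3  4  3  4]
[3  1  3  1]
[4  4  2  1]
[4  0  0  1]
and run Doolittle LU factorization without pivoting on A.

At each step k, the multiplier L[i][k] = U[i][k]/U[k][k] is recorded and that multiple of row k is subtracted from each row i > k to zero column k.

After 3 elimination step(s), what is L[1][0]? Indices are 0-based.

Step 1: pivot at (0,0) is 3.
  row1 ← row1 − (1)·row0  ⇒  L[1][0]=1, U row1=(0, 2, 0, 2)
  row2 ← row2 − (3)·row0  ⇒  L[2][0]=3, U row2=(0, 2, 3, 4)
  row3 ← row3 − (3)·row0  ⇒  L[3][0]=3, U row3=(0, 3, 1, 4)
Step 2: pivot at (1,1) is 2.
  row2 ← row2 − (1)·row1  ⇒  L[2][1]=1, U row2=(0, 0, 3, 2)
  row3 ← row3 − (4)·row1  ⇒  L[3][1]=4, U row3=(0, 0, 1, 1)
Step 3: pivot at (2,2) is 3.
  row3 ← row3 − (2)·row2  ⇒  L[3][2]=2, U row3=(0, 0, 0, 2)

L[1][0] = 1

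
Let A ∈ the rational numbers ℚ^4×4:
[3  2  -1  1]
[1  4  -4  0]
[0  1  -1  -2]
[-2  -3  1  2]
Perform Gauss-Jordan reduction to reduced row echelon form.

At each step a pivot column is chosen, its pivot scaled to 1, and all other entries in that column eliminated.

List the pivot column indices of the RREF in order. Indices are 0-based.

pivot(0,0)=3: scale R0 → (1, 2/3, -1/3, 1/3)
  clear (1,0): R1 −= (1)R0 → (0, 10/3, -11/3, -1/3)
  clear (3,0): R3 −= (-2)R0 → (0, -5/3, 1/3, 8/3)
pivot(1,1)=10/3: scale R1 → (0, 1, -11/10, -1/10)
  clear (0,1): R0 −= (2/3)R1 → (1, 0, 2/5, 2/5)
  clear (2,1): R2 −= (1)R1 → (0, 0, 1/10, -19/10)
  clear (3,1): R3 −= (-5/3)R1 → (0, 0, -3/2, 5/2)
pivot(2,2)=1/10: scale R2 → (0, 0, 1, -19)
  clear (0,2): R0 −= (2/5)R2 → (1, 0, 0, 8)
  clear (1,2): R1 −= (-11/10)R2 → (0, 1, 0, -21)
  clear (3,2): R3 −= (-3/2)R2 → (0, 0, 0, -26)
pivot(3,3)=-26: scale R3 → (0, 0, 0, 1)
  clear (0,3): R0 −= (8)R3 → (1, 0, 0, 0)
  clear (1,3): R1 −= (-21)R3 → (0, 1, 0, 0)
  clear (2,3): R2 −= (-19)R3 → (0, 0, 1, 0)

pivot columns: 0, 1, 2, 3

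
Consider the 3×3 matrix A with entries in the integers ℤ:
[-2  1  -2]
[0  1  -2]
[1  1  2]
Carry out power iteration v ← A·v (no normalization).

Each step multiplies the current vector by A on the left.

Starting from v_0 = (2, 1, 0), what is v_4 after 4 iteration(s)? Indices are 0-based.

v_4 = (9, -21, -20)

v_0 = (2, 1, 0).
v_1 = A·v_0 = (-3, 1, 3).
v_2 = A·v_1 = (1, -5, 4).
v_3 = A·v_2 = (-15, -13, 4).
v_4 = A·v_3 = (9, -21, -20).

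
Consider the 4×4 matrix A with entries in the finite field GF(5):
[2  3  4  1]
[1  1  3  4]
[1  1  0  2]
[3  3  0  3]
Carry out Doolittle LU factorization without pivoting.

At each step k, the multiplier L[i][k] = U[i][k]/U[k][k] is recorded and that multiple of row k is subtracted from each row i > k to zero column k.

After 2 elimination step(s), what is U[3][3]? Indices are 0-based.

U[3][3] = 1

[col 0] pivot 2
  R1 -= 3*R0 → (0, 2, 1, 1)  (L[1][0] := 3)
  R2 -= 3*R0 → (0, 2, 3, 4)  (L[2][0] := 3)
  R3 -= 4*R0 → (0, 1, 4, 4)  (L[3][0] := 4)
[col 1] pivot 2
  R2 -= 1*R1 → (0, 0, 2, 3)  (L[2][1] := 1)
  R3 -= 3*R1 → (0, 0, 1, 1)  (L[3][1] := 3)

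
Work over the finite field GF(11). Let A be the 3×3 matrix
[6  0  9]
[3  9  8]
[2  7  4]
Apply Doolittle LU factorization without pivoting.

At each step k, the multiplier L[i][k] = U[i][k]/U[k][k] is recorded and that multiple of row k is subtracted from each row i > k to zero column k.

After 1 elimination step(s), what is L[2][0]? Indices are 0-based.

L[2][0] = 4

[col 0] pivot 6
  R1 -= 6*R0 → (0, 9, 9)  (L[1][0] := 6)
  R2 -= 4*R0 → (0, 7, 1)  (L[2][0] := 4)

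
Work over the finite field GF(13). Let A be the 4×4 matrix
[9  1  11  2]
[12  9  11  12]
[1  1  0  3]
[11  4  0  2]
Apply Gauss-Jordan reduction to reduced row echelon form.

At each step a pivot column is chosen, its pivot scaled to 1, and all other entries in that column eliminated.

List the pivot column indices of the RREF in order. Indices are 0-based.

pivot columns: 0, 1, 2, 3

step 1: normalize row 0 (÷9) = (1, 3, 7, 6)
  row 1: subtract 12×row0 = (0, 12, 5, 5)
  row 2: subtract 1×row0 = (0, 11, 6, 10)
  row 3: subtract 11×row0 = (0, 10, 1, 1)
step 2: normalize row 1 (÷12) = (0, 1, 8, 8)
  row 0: subtract 3×row1 = (1, 0, 9, 8)
  row 2: subtract 11×row1 = (0, 0, 9, 0)
  row 3: subtract 10×row1 = (0, 0, 12, 12)
step 3: normalize row 2 (÷9) = (0, 0, 1, 0)
  row 0: subtract 9×row2 = (1, 0, 0, 8)
  row 1: subtract 8×row2 = (0, 1, 0, 8)
  row 3: subtract 12×row2 = (0, 0, 0, 12)
step 4: normalize row 3 (÷12) = (0, 0, 0, 1)
  row 0: subtract 8×row3 = (1, 0, 0, 0)
  row 1: subtract 8×row3 = (0, 1, 0, 0)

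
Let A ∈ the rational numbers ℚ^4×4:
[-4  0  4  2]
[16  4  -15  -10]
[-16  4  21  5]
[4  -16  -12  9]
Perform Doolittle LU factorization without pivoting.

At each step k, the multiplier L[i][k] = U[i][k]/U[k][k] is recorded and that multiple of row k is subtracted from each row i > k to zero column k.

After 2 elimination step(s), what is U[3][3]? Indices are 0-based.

U[3][3] = 3

k=0: U[0][0]=-4
  eliminate (1,0): mult=-4, new row 1: (0, 4, 1, -2); set L[1][0]=-4
  eliminate (2,0): mult=4, new row 2: (0, 4, 5, -3); set L[2][0]=4
  eliminate (3,0): mult=-1, new row 3: (0, -16, -8, 11); set L[3][0]=-1
k=1: U[1][1]=4
  eliminate (2,1): mult=1, new row 2: (0, 0, 4, -1); set L[2][1]=1
  eliminate (3,1): mult=-4, new row 3: (0, 0, -4, 3); set L[3][1]=-4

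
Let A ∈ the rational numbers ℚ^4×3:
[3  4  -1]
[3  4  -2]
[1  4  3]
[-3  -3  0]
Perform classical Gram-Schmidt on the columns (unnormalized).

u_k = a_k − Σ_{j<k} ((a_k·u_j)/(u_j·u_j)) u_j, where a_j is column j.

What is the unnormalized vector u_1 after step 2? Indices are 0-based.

u_1 = (1/28, 1/28, 75/28, 27/28)

Step 1: u_0 = a_0 = (3, 3, 1, -3).
Step 2: u_1 = a_1 − (37/28)·u_0 = (1/28, 1/28, 75/28, 27/28).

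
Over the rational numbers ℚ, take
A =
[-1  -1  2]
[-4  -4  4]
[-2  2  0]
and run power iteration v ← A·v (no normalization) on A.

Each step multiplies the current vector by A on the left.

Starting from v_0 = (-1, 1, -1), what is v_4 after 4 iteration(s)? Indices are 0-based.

v_0 = (-1, 1, -1).
v_1 = A·v_0 = (-2, -4, 4).
v_2 = A·v_1 = (14, 40, -4).
v_3 = A·v_2 = (-62, -232, 52).
v_4 = A·v_3 = (398, 1384, -340).

v_4 = (398, 1384, -340)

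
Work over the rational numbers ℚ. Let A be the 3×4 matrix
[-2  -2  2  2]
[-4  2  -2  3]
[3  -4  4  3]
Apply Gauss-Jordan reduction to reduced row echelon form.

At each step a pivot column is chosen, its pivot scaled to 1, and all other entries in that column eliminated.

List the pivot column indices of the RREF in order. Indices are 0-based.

pivot columns: 0, 1, 3

[1] R0 /= -2  ⇒  (1, 1, -1, -1)
     R1 -= -4·R0  ⇒  (0, 6, -6, -1)
     R2 -= 3·R0  ⇒  (0, -7, 7, 6)
[2] R1 /= 6  ⇒  (0, 1, -1, -1/6)
     R0 -= 1·R1  ⇒  (1, 0, 0, -5/6)
     R2 -= -7·R1  ⇒  (0, 0, 0, 29/6)
column 2 empty below row 2
[3] R2 /= 29/6  ⇒  (0, 0, 0, 1)
     R0 -= -5/6·R2  ⇒  (1, 0, 0, 0)
     R1 -= -1/6·R2  ⇒  (0, 1, -1, 0)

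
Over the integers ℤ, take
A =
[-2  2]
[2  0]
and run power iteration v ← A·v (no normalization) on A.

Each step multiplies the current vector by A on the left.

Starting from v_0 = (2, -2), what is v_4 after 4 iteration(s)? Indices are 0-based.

v_0 = (2, -2).
v_1 = A·v_0 = (-8, 4).
v_2 = A·v_1 = (24, -16).
v_3 = A·v_2 = (-80, 48).
v_4 = A·v_3 = (256, -160).

v_4 = (256, -160)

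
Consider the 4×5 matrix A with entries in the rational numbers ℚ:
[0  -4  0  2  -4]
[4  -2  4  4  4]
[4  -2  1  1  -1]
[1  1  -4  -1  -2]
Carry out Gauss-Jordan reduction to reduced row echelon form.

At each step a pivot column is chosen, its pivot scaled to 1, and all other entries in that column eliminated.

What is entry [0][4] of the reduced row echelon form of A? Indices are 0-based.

step 1: exchange rows 0,1
step 1: normalize row 0 (÷4) = (1, -1/2, 1, 1, 1)
  row 2: subtract 4×row0 = (0, 0, -3, -3, -5)
  row 3: subtract 1×row0 = (0, 3/2, -5, -2, -3)
step 2: normalize row 1 (÷-4) = (0, 1, 0, -1/2, 1)
  row 0: subtract -1/2×row1 = (1, 0, 1, 3/4, 3/2)
  row 3: subtract 3/2×row1 = (0, 0, -5, -5/4, -9/2)
step 3: normalize row 2 (÷-3) = (0, 0, 1, 1, 5/3)
  row 0: subtract 1×row2 = (1, 0, 0, -1/4, -1/6)
  row 3: subtract -5×row2 = (0, 0, 0, 15/4, 23/6)
step 4: normalize row 3 (÷15/4) = (0, 0, 0, 1, 46/45)
  row 0: subtract -1/4×row3 = (1, 0, 0, 0, 4/45)
  row 1: subtract -1/2×row3 = (0, 1, 0, 0, 68/45)
  row 2: subtract 1×row3 = (0, 0, 1, 0, 29/45)

M[0][4] = 4/45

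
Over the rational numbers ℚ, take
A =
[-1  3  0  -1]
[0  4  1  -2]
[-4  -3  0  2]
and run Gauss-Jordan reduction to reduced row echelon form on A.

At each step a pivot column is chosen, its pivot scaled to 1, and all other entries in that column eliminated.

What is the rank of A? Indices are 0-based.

[1] R0 /= -1  ⇒  (1, -3, 0, 1)
     R2 -= -4·R0  ⇒  (0, -15, 0, 6)
[2] R1 /= 4  ⇒  (0, 1, 1/4, -1/2)
     R0 -= -3·R1  ⇒  (1, 0, 3/4, -1/2)
     R2 -= -15·R1  ⇒  (0, 0, 15/4, -3/2)
[3] R2 /= 15/4  ⇒  (0, 0, 1, -2/5)
     R0 -= 3/4·R2  ⇒  (1, 0, 0, -1/5)
     R1 -= 1/4·R2  ⇒  (0, 1, 0, -2/5)

rank = 3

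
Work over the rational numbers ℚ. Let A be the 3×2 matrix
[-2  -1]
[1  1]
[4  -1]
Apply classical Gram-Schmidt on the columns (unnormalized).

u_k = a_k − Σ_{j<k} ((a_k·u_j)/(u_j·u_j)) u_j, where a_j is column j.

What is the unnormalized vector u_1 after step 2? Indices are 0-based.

Step 1: u_0 = a_0 = (-2, 1, 4).
Step 2: u_1 = a_1 − (-1/21)·u_0 = (-23/21, 22/21, -17/21).

u_1 = (-23/21, 22/21, -17/21)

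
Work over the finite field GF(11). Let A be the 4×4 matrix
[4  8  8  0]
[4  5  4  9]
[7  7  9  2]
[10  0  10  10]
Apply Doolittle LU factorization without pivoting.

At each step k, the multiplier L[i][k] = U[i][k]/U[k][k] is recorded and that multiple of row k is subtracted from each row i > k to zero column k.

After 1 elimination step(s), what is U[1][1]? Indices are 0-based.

Step 1: pivot at (0,0) is 4.
  row1 ← row1 − (1)·row0  ⇒  L[1][0]=1, U row1=(0, 8, 7, 9)
  row2 ← row2 − (10)·row0  ⇒  L[2][0]=10, U row2=(0, 4, 6, 2)
  row3 ← row3 − (8)·row0  ⇒  L[3][0]=8, U row3=(0, 2, 1, 10)

U[1][1] = 8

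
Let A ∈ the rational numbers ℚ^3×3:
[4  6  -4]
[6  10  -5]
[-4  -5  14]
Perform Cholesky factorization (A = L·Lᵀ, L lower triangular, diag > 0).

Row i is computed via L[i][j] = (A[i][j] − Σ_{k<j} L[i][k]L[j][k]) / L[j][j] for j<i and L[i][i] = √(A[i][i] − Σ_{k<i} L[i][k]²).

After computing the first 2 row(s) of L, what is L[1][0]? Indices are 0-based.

L[1][0] = 3

Step 1: L[0][0] = √(4) = 2.
  L[1][0] = (6) / L[0][0] = 3.
Step 2: L[1][1] = √(1) = 1.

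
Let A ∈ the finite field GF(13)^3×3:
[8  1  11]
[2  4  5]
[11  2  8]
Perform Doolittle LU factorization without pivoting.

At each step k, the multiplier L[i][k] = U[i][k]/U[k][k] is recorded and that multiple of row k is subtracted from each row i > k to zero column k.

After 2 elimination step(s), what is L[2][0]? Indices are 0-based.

L[2][0] = 3

Step 1: pivot at (0,0) is 8.
  row1 ← row1 − (10)·row0  ⇒  L[1][0]=10, U row1=(0, 7, 12)
  row2 ← row2 − (3)·row0  ⇒  L[2][0]=3, U row2=(0, 12, 1)
Step 2: pivot at (1,1) is 7.
  row2 ← row2 − (11)·row1  ⇒  L[2][1]=11, U row2=(0, 0, 12)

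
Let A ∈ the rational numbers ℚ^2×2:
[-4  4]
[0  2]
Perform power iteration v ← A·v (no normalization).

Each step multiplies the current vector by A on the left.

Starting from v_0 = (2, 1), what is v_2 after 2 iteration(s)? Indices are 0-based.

v_0 = (2, 1).
v_1 = A·v_0 = (-4, 2).
v_2 = A·v_1 = (24, 4).

v_2 = (24, 4)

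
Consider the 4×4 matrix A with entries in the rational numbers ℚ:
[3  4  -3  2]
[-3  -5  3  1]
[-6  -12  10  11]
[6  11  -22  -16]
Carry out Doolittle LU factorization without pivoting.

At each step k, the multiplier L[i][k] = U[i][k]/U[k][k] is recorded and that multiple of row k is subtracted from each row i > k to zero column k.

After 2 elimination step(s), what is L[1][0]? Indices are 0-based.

L[1][0] = -1

[col 0] pivot 3
  R1 -= -1*R0 → (0, -1, 0, 3)  (L[1][0] := -1)
  R2 -= -2*R0 → (0, -4, 4, 15)  (L[2][0] := -2)
  R3 -= 2*R0 → (0, 3, -16, -20)  (L[3][0] := 2)
[col 1] pivot -1
  R2 -= 4*R1 → (0, 0, 4, 3)  (L[2][1] := 4)
  R3 -= -3*R1 → (0, 0, -16, -11)  (L[3][1] := -3)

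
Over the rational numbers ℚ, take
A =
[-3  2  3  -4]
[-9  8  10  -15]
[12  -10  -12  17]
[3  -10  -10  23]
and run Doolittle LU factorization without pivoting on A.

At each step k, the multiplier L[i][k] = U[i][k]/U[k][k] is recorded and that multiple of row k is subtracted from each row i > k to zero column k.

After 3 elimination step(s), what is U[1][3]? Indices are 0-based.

U[1][3] = -3

k=0: U[0][0]=-3
  eliminate (1,0): mult=3, new row 1: (0, 2, 1, -3); set L[1][0]=3
  eliminate (2,0): mult=-4, new row 2: (0, -2, 0, 1); set L[2][0]=-4
  eliminate (3,0): mult=-1, new row 3: (0, -8, -7, 19); set L[3][0]=-1
k=1: U[1][1]=2
  eliminate (2,1): mult=-1, new row 2: (0, 0, 1, -2); set L[2][1]=-1
  eliminate (3,1): mult=-4, new row 3: (0, 0, -3, 7); set L[3][1]=-4
k=2: U[2][2]=1
  eliminate (3,2): mult=-3, new row 3: (0, 0, 0, 1); set L[3][2]=-3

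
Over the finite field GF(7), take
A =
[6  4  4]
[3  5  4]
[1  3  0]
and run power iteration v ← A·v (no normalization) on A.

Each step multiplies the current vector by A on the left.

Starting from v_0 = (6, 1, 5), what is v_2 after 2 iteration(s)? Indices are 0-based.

v_0 = (6, 1, 5).
v_1 = A·v_0 = (4, 1, 2).
v_2 = A·v_1 = (1, 4, 0).

v_2 = (1, 4, 0)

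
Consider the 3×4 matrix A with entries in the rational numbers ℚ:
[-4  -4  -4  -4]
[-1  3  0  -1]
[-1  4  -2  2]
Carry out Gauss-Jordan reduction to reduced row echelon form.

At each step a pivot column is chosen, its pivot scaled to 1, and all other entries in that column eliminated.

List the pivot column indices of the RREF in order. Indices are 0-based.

step 1: normalize row 0 (÷-4) = (1, 1, 1, 1)
  row 1: subtract -1×row0 = (0, 4, 1, 0)
  row 2: subtract -1×row0 = (0, 5, -1, 3)
step 2: normalize row 1 (÷4) = (0, 1, 1/4, 0)
  row 0: subtract 1×row1 = (1, 0, 3/4, 1)
  row 2: subtract 5×row1 = (0, 0, -9/4, 3)
step 3: normalize row 2 (÷-9/4) = (0, 0, 1, -4/3)
  row 0: subtract 3/4×row2 = (1, 0, 0, 2)
  row 1: subtract 1/4×row2 = (0, 1, 0, 1/3)

pivot columns: 0, 1, 2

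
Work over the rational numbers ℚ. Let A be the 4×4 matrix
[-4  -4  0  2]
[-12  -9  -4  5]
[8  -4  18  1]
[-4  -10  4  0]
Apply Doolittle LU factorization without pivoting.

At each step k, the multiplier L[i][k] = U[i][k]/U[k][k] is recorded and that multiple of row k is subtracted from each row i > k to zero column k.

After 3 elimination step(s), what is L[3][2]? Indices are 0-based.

k=0: U[0][0]=-4
  eliminate (1,0): mult=3, new row 1: (0, 3, -4, -1); set L[1][0]=3
  eliminate (2,0): mult=-2, new row 2: (0, -12, 18, 5); set L[2][0]=-2
  eliminate (3,0): mult=1, new row 3: (0, -6, 4, -2); set L[3][0]=1
k=1: U[1][1]=3
  eliminate (2,1): mult=-4, new row 2: (0, 0, 2, 1); set L[2][1]=-4
  eliminate (3,1): mult=-2, new row 3: (0, 0, -4, -4); set L[3][1]=-2
k=2: U[2][2]=2
  eliminate (3,2): mult=-2, new row 3: (0, 0, 0, -2); set L[3][2]=-2

L[3][2] = -2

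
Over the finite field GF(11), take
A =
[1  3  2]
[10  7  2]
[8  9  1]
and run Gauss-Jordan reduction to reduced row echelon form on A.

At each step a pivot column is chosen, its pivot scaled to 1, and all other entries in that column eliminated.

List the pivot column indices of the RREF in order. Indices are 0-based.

pivot columns: 0, 1, 2

pivot(0,0)=1: scale R0 → (1, 3, 2)
  clear (1,0): R1 −= (10)R0 → (0, 10, 4)
  clear (2,0): R2 −= (8)R0 → (0, 7, 7)
pivot(1,1)=10: scale R1 → (0, 1, 7)
  clear (0,1): R0 −= (3)R1 → (1, 0, 3)
  clear (2,1): R2 −= (7)R1 → (0, 0, 2)
pivot(2,2)=2: scale R2 → (0, 0, 1)
  clear (0,2): R0 −= (3)R2 → (1, 0, 0)
  clear (1,2): R1 −= (7)R2 → (0, 1, 0)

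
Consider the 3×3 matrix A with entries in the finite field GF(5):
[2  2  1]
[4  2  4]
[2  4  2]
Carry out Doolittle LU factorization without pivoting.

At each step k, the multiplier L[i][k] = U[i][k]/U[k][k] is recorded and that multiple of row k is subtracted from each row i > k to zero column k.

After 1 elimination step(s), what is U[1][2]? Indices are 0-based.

Step 1: pivot at (0,0) is 2.
  row1 ← row1 − (2)·row0  ⇒  L[1][0]=2, U row1=(0, 3, 2)
  row2 ← row2 − (1)·row0  ⇒  L[2][0]=1, U row2=(0, 2, 1)

U[1][2] = 2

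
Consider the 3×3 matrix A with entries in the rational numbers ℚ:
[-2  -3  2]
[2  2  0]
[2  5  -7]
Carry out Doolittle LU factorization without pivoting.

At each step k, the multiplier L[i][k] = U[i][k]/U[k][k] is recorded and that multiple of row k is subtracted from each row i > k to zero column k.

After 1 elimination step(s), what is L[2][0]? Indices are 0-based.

[col 0] pivot -2
  R1 -= -1*R0 → (0, -1, 2)  (L[1][0] := -1)
  R2 -= -1*R0 → (0, 2, -5)  (L[2][0] := -1)

L[2][0] = -1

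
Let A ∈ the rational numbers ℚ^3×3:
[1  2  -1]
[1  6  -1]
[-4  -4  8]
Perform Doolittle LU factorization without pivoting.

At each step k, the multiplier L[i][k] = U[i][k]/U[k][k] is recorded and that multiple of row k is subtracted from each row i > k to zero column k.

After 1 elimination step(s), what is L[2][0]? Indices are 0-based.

L[2][0] = -4

k=0: U[0][0]=1
  eliminate (1,0): mult=1, new row 1: (0, 4, 0); set L[1][0]=1
  eliminate (2,0): mult=-4, new row 2: (0, 4, 4); set L[2][0]=-4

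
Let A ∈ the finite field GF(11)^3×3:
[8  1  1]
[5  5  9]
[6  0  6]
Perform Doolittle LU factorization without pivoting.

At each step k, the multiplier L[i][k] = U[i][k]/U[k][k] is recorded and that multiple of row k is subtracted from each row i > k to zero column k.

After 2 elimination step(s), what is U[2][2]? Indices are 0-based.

k=0: U[0][0]=8
  eliminate (1,0): mult=2, new row 1: (0, 3, 7); set L[1][0]=2
  eliminate (2,0): mult=9, new row 2: (0, 2, 8); set L[2][0]=9
k=1: U[1][1]=3
  eliminate (2,1): mult=8, new row 2: (0, 0, 7); set L[2][1]=8

U[2][2] = 7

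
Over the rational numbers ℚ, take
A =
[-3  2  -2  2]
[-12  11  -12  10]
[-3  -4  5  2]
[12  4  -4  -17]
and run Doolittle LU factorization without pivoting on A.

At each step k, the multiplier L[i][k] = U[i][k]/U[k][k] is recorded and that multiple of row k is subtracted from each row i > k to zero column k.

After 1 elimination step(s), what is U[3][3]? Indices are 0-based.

U[3][3] = -9

Step 1: pivot at (0,0) is -3.
  row1 ← row1 − (4)·row0  ⇒  L[1][0]=4, U row1=(0, 3, -4, 2)
  row2 ← row2 − (1)·row0  ⇒  L[2][0]=1, U row2=(0, -6, 7, 0)
  row3 ← row3 − (-4)·row0  ⇒  L[3][0]=-4, U row3=(0, 12, -12, -9)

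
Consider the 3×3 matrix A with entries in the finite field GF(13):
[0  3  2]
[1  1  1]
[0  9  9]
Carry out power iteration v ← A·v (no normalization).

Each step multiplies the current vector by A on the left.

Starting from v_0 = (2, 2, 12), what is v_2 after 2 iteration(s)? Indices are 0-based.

v_2 = (1, 3, 4)

v_0 = (2, 2, 12).
v_1 = A·v_0 = (4, 3, 9).
v_2 = A·v_1 = (1, 3, 4).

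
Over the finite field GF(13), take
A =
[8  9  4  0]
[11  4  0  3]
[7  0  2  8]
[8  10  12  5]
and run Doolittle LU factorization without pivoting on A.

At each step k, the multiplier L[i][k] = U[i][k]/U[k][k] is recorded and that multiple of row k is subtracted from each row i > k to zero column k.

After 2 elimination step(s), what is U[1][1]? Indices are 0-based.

[col 0] pivot 8
  R1 -= 3*R0 → (0, 3, 1, 3)  (L[1][0] := 3)
  R2 -= 9*R0 → (0, 10, 5, 8)  (L[2][0] := 9)
  R3 -= 1*R0 → (0, 1, 8, 5)  (L[3][0] := 1)
[col 1] pivot 3
  R2 -= 12*R1 → (0, 0, 6, 11)  (L[2][1] := 12)
  R3 -= 9*R1 → (0, 0, 12, 4)  (L[3][1] := 9)

U[1][1] = 3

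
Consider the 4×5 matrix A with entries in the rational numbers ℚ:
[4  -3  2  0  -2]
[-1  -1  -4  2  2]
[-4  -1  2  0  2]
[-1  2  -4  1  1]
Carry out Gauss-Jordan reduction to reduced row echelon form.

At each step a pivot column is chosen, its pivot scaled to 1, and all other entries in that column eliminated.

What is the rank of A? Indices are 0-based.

rank = 4

step 1: normalize row 0 (÷4) = (1, -3/4, 1/2, 0, -1/2)
  row 1: subtract -1×row0 = (0, -7/4, -7/2, 2, 3/2)
  row 2: subtract -4×row0 = (0, -4, 4, 0, 0)
  row 3: subtract -1×row0 = (0, 5/4, -7/2, 1, 1/2)
step 2: normalize row 1 (÷-7/4) = (0, 1, 2, -8/7, -6/7)
  row 0: subtract -3/4×row1 = (1, 0, 2, -6/7, -8/7)
  row 2: subtract -4×row1 = (0, 0, 12, -32/7, -24/7)
  row 3: subtract 5/4×row1 = (0, 0, -6, 17/7, 11/7)
step 3: normalize row 2 (÷12) = (0, 0, 1, -8/21, -2/7)
  row 0: subtract 2×row2 = (1, 0, 0, -2/21, -4/7)
  row 1: subtract 2×row2 = (0, 1, 0, -8/21, -2/7)
  row 3: subtract -6×row2 = (0, 0, 0, 1/7, -1/7)
step 4: normalize row 3 (÷1/7) = (0, 0, 0, 1, -1)
  row 0: subtract -2/21×row3 = (1, 0, 0, 0, -2/3)
  row 1: subtract -8/21×row3 = (0, 1, 0, 0, -2/3)
  row 2: subtract -8/21×row3 = (0, 0, 1, 0, -2/3)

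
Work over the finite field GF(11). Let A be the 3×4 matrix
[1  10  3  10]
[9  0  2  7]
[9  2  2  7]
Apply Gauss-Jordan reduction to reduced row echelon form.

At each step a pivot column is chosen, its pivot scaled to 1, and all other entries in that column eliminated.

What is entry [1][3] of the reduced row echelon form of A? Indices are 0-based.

M[1][3] = 0

[1] R0 /= 1  ⇒  (1, 10, 3, 10)
     R1 -= 9·R0  ⇒  (0, 9, 8, 5)
     R2 -= 9·R0  ⇒  (0, 0, 8, 5)
[2] R1 /= 9  ⇒  (0, 1, 7, 3)
     R0 -= 10·R1  ⇒  (1, 0, 10, 2)
[3] R2 /= 8  ⇒  (0, 0, 1, 2)
     R0 -= 10·R2  ⇒  (1, 0, 0, 4)
     R1 -= 7·R2  ⇒  (0, 1, 0, 0)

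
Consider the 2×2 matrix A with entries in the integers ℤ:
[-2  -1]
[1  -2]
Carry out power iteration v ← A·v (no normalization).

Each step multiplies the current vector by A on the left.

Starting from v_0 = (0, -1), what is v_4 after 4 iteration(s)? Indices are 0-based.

v_0 = (0, -1).
v_1 = A·v_0 = (1, 2).
v_2 = A·v_1 = (-4, -3).
v_3 = A·v_2 = (11, 2).
v_4 = A·v_3 = (-24, 7).

v_4 = (-24, 7)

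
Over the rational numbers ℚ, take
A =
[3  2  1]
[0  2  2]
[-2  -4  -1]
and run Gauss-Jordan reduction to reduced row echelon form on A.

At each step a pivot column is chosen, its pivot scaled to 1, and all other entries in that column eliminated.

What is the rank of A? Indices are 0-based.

rank = 3

[1] R0 /= 3  ⇒  (1, 2/3, 1/3)
     R2 -= -2·R0  ⇒  (0, -8/3, -1/3)
[2] R1 /= 2  ⇒  (0, 1, 1)
     R0 -= 2/3·R1  ⇒  (1, 0, -1/3)
     R2 -= -8/3·R1  ⇒  (0, 0, 7/3)
[3] R2 /= 7/3  ⇒  (0, 0, 1)
     R0 -= -1/3·R2  ⇒  (1, 0, 0)
     R1 -= 1·R2  ⇒  (0, 1, 0)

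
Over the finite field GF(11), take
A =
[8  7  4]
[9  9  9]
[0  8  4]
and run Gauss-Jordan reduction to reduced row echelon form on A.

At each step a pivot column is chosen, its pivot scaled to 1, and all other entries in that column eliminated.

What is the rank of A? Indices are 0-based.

[1] R0 /= 8  ⇒  (1, 5, 6)
     R1 -= 9·R0  ⇒  (0, 8, 10)
[2] R1 /= 8  ⇒  (0, 1, 4)
     R0 -= 5·R1  ⇒  (1, 0, 8)
     R2 -= 8·R1  ⇒  (0, 0, 5)
[3] R2 /= 5  ⇒  (0, 0, 1)
     R0 -= 8·R2  ⇒  (1, 0, 0)
     R1 -= 4·R2  ⇒  (0, 1, 0)

rank = 3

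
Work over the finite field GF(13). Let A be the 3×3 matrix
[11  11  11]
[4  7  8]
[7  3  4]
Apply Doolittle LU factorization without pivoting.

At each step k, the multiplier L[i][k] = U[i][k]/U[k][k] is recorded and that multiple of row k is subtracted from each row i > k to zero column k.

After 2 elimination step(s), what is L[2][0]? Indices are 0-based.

L[2][0] = 3

[col 0] pivot 11
  R1 -= 11*R0 → (0, 3, 4)  (L[1][0] := 11)
  R2 -= 3*R0 → (0, 9, 10)  (L[2][0] := 3)
[col 1] pivot 3
  R2 -= 3*R1 → (0, 0, 11)  (L[2][1] := 3)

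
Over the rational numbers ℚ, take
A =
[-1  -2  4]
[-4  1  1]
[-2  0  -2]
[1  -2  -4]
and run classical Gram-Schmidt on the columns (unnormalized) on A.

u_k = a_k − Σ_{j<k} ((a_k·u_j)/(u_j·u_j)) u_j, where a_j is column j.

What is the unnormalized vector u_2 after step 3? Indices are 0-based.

Step 1: u_0 = a_0 = (-1, -4, -2, 1).
Step 2: u_1 = a_1 − (-2/11)·u_0 = (-24/11, 3/11, -4/11, -20/11).
Step 3: u_2 = a_2 − (-4/11)·u_0 − (-5/91)·u_1 = (320/91, -40/91, -250/91, -340/91).

u_2 = (320/91, -40/91, -250/91, -340/91)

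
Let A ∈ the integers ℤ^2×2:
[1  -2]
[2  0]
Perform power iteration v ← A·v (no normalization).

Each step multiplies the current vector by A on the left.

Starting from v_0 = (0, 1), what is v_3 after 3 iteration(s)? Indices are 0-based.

v_0 = (0, 1).
v_1 = A·v_0 = (-2, 0).
v_2 = A·v_1 = (-2, -4).
v_3 = A·v_2 = (6, -4).

v_3 = (6, -4)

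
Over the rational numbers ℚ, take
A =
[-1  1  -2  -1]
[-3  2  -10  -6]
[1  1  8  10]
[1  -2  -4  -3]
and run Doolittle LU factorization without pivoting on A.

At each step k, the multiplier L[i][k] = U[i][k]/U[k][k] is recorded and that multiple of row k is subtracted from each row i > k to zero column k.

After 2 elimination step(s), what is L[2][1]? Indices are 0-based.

L[2][1] = -2

k=0: U[0][0]=-1
  eliminate (1,0): mult=3, new row 1: (0, -1, -4, -3); set L[1][0]=3
  eliminate (2,0): mult=-1, new row 2: (0, 2, 6, 9); set L[2][0]=-1
  eliminate (3,0): mult=-1, new row 3: (0, -1, -6, -4); set L[3][0]=-1
k=1: U[1][1]=-1
  eliminate (2,1): mult=-2, new row 2: (0, 0, -2, 3); set L[2][1]=-2
  eliminate (3,1): mult=1, new row 3: (0, 0, -2, -1); set L[3][1]=1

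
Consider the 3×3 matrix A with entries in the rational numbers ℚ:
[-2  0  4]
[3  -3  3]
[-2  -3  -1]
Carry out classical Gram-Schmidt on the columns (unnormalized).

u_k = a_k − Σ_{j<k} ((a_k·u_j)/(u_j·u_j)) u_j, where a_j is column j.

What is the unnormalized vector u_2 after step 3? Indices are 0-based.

u_2 = (140/33, 56/33, -56/33)

Step 1: u_0 = a_0 = (-2, 3, -2).
Step 2: u_1 = a_1 − (-3/17)·u_0 = (-6/17, -42/17, -57/17).
Step 3: u_2 = a_2 − (3/17)·u_0 − (-31/99)·u_1 = (140/33, 56/33, -56/33).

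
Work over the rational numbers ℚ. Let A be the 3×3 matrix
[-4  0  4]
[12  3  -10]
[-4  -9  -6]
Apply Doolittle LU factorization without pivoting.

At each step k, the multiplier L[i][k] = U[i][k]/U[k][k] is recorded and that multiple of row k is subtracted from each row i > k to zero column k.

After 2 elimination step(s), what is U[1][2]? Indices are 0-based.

U[1][2] = 2

k=0: U[0][0]=-4
  eliminate (1,0): mult=-3, new row 1: (0, 3, 2); set L[1][0]=-3
  eliminate (2,0): mult=1, new row 2: (0, -9, -10); set L[2][0]=1
k=1: U[1][1]=3
  eliminate (2,1): mult=-3, new row 2: (0, 0, -4); set L[2][1]=-3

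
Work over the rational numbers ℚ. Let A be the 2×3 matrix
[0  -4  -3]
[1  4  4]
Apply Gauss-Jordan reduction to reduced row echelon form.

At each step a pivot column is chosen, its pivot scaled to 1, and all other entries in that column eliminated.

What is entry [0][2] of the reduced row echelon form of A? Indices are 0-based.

M[0][2] = 1

step 1: exchange rows 0,1
step 1: normalize row 0 (÷1) = (1, 4, 4)
step 2: normalize row 1 (÷-4) = (0, 1, 3/4)
  row 0: subtract 4×row1 = (1, 0, 1)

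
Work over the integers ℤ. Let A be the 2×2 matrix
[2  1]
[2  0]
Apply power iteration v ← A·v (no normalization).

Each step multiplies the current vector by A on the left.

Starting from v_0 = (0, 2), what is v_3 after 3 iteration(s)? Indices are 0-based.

v_3 = (12, 8)

v_0 = (0, 2).
v_1 = A·v_0 = (2, 0).
v_2 = A·v_1 = (4, 4).
v_3 = A·v_2 = (12, 8).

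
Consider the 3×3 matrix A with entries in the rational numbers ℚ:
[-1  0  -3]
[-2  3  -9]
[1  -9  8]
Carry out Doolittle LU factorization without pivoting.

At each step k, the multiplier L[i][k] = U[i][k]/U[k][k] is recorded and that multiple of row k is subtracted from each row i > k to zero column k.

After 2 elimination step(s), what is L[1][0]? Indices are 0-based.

L[1][0] = 2

Step 1: pivot at (0,0) is -1.
  row1 ← row1 − (2)·row0  ⇒  L[1][0]=2, U row1=(0, 3, -3)
  row2 ← row2 − (-1)·row0  ⇒  L[2][0]=-1, U row2=(0, -9, 5)
Step 2: pivot at (1,1) is 3.
  row2 ← row2 − (-3)·row1  ⇒  L[2][1]=-3, U row2=(0, 0, -4)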